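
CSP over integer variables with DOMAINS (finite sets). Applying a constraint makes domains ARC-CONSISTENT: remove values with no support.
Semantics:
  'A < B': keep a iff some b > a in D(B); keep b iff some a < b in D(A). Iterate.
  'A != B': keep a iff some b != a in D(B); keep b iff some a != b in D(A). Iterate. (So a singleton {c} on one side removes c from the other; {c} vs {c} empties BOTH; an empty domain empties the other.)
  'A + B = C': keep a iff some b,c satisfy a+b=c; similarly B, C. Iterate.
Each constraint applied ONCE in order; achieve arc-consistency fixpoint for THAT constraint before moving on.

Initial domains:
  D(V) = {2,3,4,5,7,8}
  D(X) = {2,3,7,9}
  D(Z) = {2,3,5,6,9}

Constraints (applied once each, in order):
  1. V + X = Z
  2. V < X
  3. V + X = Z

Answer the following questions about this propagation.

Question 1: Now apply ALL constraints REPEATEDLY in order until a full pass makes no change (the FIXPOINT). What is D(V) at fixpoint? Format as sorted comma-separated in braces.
pass 0 (initial): D(V)={2,3,4,5,7,8}
pass 1: V {2,3,4,5,7,8}->{2,3}; X {2,3,7,9}->{3,7}; Z {2,3,5,6,9}->{5,6,9}
pass 2: no change
Fixpoint after 2 passes: D(V) = {2,3}

Answer: {2,3}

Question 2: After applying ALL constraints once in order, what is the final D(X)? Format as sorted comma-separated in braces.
Constraint 1 (V + X = Z) on D(V)={2,3,4,5,7,8} D(X)={2,3,7,9} D(Z)={2,3,5,6,9}: V {2,3,4,5,7,8}->{2,3,4,7}; X {2,3,7,9}->{2,3,7}; Z {2,3,5,6,9}->{5,6,9}
Constraint 2 (V < X) on D(V)={2,3,4,7} D(X)={2,3,7}: V {2,3,4,7}->{2,3,4}; X {2,3,7}->{3,7}
Constraint 3 (V + X = Z) on D(V)={2,3,4} D(X)={3,7} D(Z)={5,6,9}: V {2,3,4}->{2,3}
So after all 3 constraints: D(X) = {3,7}

Answer: {3,7}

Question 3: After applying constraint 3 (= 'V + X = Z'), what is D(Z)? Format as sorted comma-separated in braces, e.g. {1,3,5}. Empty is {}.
Answer: {5,6,9}

Derivation:
Constraint 1 (V + X = Z) on D(V)={2,3,4,5,7,8} D(X)={2,3,7,9} D(Z)={2,3,5,6,9}: V {2,3,4,5,7,8}->{2,3,4,7}; X {2,3,7,9}->{2,3,7}; Z {2,3,5,6,9}->{5,6,9}
Constraint 2 (V < X) on D(V)={2,3,4,7} D(X)={2,3,7}: V {2,3,4,7}->{2,3,4}; X {2,3,7}->{3,7}
Constraint 3 (V + X = Z) on D(V)={2,3,4} D(X)={3,7} D(Z)={5,6,9}: V {2,3,4}->{2,3}
So after constraint 3: D(Z) = {5,6,9}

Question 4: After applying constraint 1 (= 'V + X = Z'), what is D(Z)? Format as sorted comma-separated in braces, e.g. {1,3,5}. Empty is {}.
Constraint 1 (V + X = Z) on D(V)={2,3,4,5,7,8} D(X)={2,3,7,9} D(Z)={2,3,5,6,9}: V {2,3,4,5,7,8}->{2,3,4,7}; X {2,3,7,9}->{2,3,7}; Z {2,3,5,6,9}->{5,6,9}
So after constraint 1: D(Z) = {5,6,9}

Answer: {5,6,9}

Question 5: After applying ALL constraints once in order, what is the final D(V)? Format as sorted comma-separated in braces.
Constraint 1 (V + X = Z) on D(V)={2,3,4,5,7,8} D(X)={2,3,7,9} D(Z)={2,3,5,6,9}: V {2,3,4,5,7,8}->{2,3,4,7}; X {2,3,7,9}->{2,3,7}; Z {2,3,5,6,9}->{5,6,9}
Constraint 2 (V < X) on D(V)={2,3,4,7} D(X)={2,3,7}: V {2,3,4,7}->{2,3,4}; X {2,3,7}->{3,7}
Constraint 3 (V + X = Z) on D(V)={2,3,4} D(X)={3,7} D(Z)={5,6,9}: V {2,3,4}->{2,3}
So after all 3 constraints: D(V) = {2,3}

Answer: {2,3}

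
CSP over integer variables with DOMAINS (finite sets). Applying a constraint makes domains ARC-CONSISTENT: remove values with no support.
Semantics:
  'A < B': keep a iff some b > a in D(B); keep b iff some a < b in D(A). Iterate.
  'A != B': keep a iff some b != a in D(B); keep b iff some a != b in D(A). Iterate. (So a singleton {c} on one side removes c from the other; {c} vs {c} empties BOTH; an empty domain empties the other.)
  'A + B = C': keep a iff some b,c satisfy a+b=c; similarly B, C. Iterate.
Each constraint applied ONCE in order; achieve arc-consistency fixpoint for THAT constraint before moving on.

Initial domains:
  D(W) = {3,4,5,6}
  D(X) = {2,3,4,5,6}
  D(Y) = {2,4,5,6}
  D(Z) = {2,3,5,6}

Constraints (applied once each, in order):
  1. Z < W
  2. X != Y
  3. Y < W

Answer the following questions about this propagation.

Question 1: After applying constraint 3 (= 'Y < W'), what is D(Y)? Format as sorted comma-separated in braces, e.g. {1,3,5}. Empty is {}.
Answer: {2,4,5}

Derivation:
Constraint 1 (Z < W) on D(Z)={2,3,5,6} D(W)={3,4,5,6}: Z {2,3,5,6}->{2,3,5}
Constraint 2 (X != Y) on D(X)={2,3,4,5,6} D(Y)={2,4,5,6}: no change
Constraint 3 (Y < W) on D(Y)={2,4,5,6} D(W)={3,4,5,6}: Y {2,4,5,6}->{2,4,5}
So after constraint 3: D(Y) = {2,4,5}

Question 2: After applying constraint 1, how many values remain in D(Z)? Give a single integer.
Answer: 3

Derivation:
Constraint 1 (Z < W) on D(Z)={2,3,5,6} D(W)={3,4,5,6}: Z {2,3,5,6}->{2,3,5}
So after constraint 1: D(Z)={2,3,5}, size = 3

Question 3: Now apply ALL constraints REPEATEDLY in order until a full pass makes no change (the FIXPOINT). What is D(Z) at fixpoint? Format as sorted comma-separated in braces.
pass 0 (initial): D(Z)={2,3,5,6}
pass 1: Y {2,4,5,6}->{2,4,5}; Z {2,3,5,6}->{2,3,5}
pass 2: no change
Fixpoint after 2 passes: D(Z) = {2,3,5}

Answer: {2,3,5}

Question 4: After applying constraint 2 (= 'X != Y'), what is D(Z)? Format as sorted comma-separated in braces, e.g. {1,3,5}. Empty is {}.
Answer: {2,3,5}

Derivation:
Constraint 1 (Z < W) on D(Z)={2,3,5,6} D(W)={3,4,5,6}: Z {2,3,5,6}->{2,3,5}
Constraint 2 (X != Y) on D(X)={2,3,4,5,6} D(Y)={2,4,5,6}: no change
So after constraint 2: D(Z) = {2,3,5}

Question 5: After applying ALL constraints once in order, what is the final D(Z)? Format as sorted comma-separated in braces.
Constraint 1 (Z < W) on D(Z)={2,3,5,6} D(W)={3,4,5,6}: Z {2,3,5,6}->{2,3,5}
Constraint 2 (X != Y) on D(X)={2,3,4,5,6} D(Y)={2,4,5,6}: no change
Constraint 3 (Y < W) on D(Y)={2,4,5,6} D(W)={3,4,5,6}: Y {2,4,5,6}->{2,4,5}
So after all 3 constraints: D(Z) = {2,3,5}

Answer: {2,3,5}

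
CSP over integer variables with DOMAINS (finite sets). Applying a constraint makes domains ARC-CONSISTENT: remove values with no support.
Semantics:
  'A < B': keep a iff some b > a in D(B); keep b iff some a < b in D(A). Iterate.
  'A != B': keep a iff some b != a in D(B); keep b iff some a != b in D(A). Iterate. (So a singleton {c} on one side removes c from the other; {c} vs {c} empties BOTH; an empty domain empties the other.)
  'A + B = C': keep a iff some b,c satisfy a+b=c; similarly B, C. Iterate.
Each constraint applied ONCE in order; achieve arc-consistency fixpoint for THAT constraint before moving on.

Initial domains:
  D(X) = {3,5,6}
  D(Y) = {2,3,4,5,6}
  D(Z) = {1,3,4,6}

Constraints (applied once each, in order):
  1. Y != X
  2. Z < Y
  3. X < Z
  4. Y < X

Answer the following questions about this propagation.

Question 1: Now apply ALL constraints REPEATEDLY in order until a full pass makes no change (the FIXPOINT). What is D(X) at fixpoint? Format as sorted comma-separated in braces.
Answer: {}

Derivation:
pass 0 (initial): D(X)={3,5,6}
pass 1: X {3,5,6}->{3}; Y {2,3,4,5,6}->{2}; Z {1,3,4,6}->{4}
pass 2: X {3}->{}; Y {2}->{}; Z {4}->{}
pass 3: no change
Fixpoint after 3 passes: D(X) = {}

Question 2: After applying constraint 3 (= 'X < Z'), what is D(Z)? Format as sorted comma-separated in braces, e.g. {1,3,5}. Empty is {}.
Answer: {4}

Derivation:
Constraint 1 (Y != X) on D(Y)={2,3,4,5,6} D(X)={3,5,6}: no change
Constraint 2 (Z < Y) on D(Z)={1,3,4,6} D(Y)={2,3,4,5,6}: Z {1,3,4,6}->{1,3,4}
Constraint 3 (X < Z) on D(X)={3,5,6} D(Z)={1,3,4}: X {3,5,6}->{3}; Z {1,3,4}->{4}
So after constraint 3: D(Z) = {4}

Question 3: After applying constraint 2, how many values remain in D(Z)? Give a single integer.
Constraint 1 (Y != X) on D(Y)={2,3,4,5,6} D(X)={3,5,6}: no change
Constraint 2 (Z < Y) on D(Z)={1,3,4,6} D(Y)={2,3,4,5,6}: Z {1,3,4,6}->{1,3,4}
So after constraint 2: D(Z)={1,3,4}, size = 3

Answer: 3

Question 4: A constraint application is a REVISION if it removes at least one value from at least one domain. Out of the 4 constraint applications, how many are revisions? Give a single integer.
Constraint 1 (Y != X) on D(Y)={2,3,4,5,6} D(X)={3,5,6}: no change => not a revision
Constraint 2 (Z < Y) on D(Z)={1,3,4,6} D(Y)={2,3,4,5,6}: Z {1,3,4,6}->{1,3,4} => REVISION
Constraint 3 (X < Z) on D(X)={3,5,6} D(Z)={1,3,4}: X {3,5,6}->{3}; Z {1,3,4}->{4} => REVISION
Constraint 4 (Y < X) on D(Y)={2,3,4,5,6} D(X)={3}: Y {2,3,4,5,6}->{2} => REVISION
Total revisions = 3

Answer: 3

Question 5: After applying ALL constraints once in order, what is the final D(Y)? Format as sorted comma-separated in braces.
Answer: {2}

Derivation:
Constraint 1 (Y != X) on D(Y)={2,3,4,5,6} D(X)={3,5,6}: no change
Constraint 2 (Z < Y) on D(Z)={1,3,4,6} D(Y)={2,3,4,5,6}: Z {1,3,4,6}->{1,3,4}
Constraint 3 (X < Z) on D(X)={3,5,6} D(Z)={1,3,4}: X {3,5,6}->{3}; Z {1,3,4}->{4}
Constraint 4 (Y < X) on D(Y)={2,3,4,5,6} D(X)={3}: Y {2,3,4,5,6}->{2}
So after all 4 constraints: D(Y) = {2}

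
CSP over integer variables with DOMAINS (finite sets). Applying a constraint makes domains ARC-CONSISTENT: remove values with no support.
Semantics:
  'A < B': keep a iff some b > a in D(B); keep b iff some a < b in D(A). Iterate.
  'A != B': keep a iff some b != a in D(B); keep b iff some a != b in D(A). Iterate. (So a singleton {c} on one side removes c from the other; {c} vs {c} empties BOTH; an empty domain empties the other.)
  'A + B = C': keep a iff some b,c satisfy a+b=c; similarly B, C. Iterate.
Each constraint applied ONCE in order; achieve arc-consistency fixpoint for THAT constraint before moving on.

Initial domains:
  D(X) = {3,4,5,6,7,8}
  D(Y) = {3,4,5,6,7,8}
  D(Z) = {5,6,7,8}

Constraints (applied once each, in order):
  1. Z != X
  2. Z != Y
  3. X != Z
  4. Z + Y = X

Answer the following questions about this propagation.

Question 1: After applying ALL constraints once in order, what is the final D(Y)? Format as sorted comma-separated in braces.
Constraint 1 (Z != X) on D(Z)={5,6,7,8} D(X)={3,4,5,6,7,8}: no change
Constraint 2 (Z != Y) on D(Z)={5,6,7,8} D(Y)={3,4,5,6,7,8}: no change
Constraint 3 (X != Z) on D(X)={3,4,5,6,7,8} D(Z)={5,6,7,8}: no change
Constraint 4 (Z + Y = X) on D(Z)={5,6,7,8} D(Y)={3,4,5,6,7,8} D(X)={3,4,5,6,7,8}: Z {5,6,7,8}->{5}; Y {3,4,5,6,7,8}->{3}; X {3,4,5,6,7,8}->{8}
So after all 4 constraints: D(Y) = {3}

Answer: {3}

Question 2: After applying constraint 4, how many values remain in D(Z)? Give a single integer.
Constraint 1 (Z != X) on D(Z)={5,6,7,8} D(X)={3,4,5,6,7,8}: no change
Constraint 2 (Z != Y) on D(Z)={5,6,7,8} D(Y)={3,4,5,6,7,8}: no change
Constraint 3 (X != Z) on D(X)={3,4,5,6,7,8} D(Z)={5,6,7,8}: no change
Constraint 4 (Z + Y = X) on D(Z)={5,6,7,8} D(Y)={3,4,5,6,7,8} D(X)={3,4,5,6,7,8}: Z {5,6,7,8}->{5}; Y {3,4,5,6,7,8}->{3}; X {3,4,5,6,7,8}->{8}
So after constraint 4: D(Z)={5}, size = 1

Answer: 1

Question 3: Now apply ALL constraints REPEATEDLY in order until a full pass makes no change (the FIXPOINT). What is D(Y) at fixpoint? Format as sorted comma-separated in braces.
pass 0 (initial): D(Y)={3,4,5,6,7,8}
pass 1: X {3,4,5,6,7,8}->{8}; Y {3,4,5,6,7,8}->{3}; Z {5,6,7,8}->{5}
pass 2: no change
Fixpoint after 2 passes: D(Y) = {3}

Answer: {3}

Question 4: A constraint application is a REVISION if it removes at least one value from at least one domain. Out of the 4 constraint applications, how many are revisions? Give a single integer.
Answer: 1

Derivation:
Constraint 1 (Z != X) on D(Z)={5,6,7,8} D(X)={3,4,5,6,7,8}: no change => not a revision
Constraint 2 (Z != Y) on D(Z)={5,6,7,8} D(Y)={3,4,5,6,7,8}: no change => not a revision
Constraint 3 (X != Z) on D(X)={3,4,5,6,7,8} D(Z)={5,6,7,8}: no change => not a revision
Constraint 4 (Z + Y = X) on D(Z)={5,6,7,8} D(Y)={3,4,5,6,7,8} D(X)={3,4,5,6,7,8}: Z {5,6,7,8}->{5}; Y {3,4,5,6,7,8}->{3}; X {3,4,5,6,7,8}->{8} => REVISION
Total revisions = 1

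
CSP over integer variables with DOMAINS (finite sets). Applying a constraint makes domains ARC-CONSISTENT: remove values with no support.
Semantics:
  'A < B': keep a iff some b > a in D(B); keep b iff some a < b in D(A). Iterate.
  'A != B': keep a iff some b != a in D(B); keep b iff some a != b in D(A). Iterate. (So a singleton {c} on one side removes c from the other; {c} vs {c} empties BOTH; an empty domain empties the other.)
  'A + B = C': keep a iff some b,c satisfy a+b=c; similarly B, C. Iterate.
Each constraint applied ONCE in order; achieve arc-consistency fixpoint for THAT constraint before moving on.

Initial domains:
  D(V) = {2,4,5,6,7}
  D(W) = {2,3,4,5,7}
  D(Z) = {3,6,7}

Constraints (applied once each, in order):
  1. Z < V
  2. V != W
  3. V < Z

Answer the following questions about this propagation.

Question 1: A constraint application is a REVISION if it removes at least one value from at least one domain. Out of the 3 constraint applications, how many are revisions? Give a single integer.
Answer: 2

Derivation:
Constraint 1 (Z < V) on D(Z)={3,6,7} D(V)={2,4,5,6,7}: Z {3,6,7}->{3,6}; V {2,4,5,6,7}->{4,5,6,7} => REVISION
Constraint 2 (V != W) on D(V)={4,5,6,7} D(W)={2,3,4,5,7}: no change => not a revision
Constraint 3 (V < Z) on D(V)={4,5,6,7} D(Z)={3,6}: V {4,5,6,7}->{4,5}; Z {3,6}->{6} => REVISION
Total revisions = 2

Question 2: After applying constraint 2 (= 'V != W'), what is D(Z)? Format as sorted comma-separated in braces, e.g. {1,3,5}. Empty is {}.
Constraint 1 (Z < V) on D(Z)={3,6,7} D(V)={2,4,5,6,7}: Z {3,6,7}->{3,6}; V {2,4,5,6,7}->{4,5,6,7}
Constraint 2 (V != W) on D(V)={4,5,6,7} D(W)={2,3,4,5,7}: no change
So after constraint 2: D(Z) = {3,6}

Answer: {3,6}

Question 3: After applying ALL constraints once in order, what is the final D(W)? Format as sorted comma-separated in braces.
Answer: {2,3,4,5,7}

Derivation:
Constraint 1 (Z < V) on D(Z)={3,6,7} D(V)={2,4,5,6,7}: Z {3,6,7}->{3,6}; V {2,4,5,6,7}->{4,5,6,7}
Constraint 2 (V != W) on D(V)={4,5,6,7} D(W)={2,3,4,5,7}: no change
Constraint 3 (V < Z) on D(V)={4,5,6,7} D(Z)={3,6}: V {4,5,6,7}->{4,5}; Z {3,6}->{6}
So after all 3 constraints: D(W) = {2,3,4,5,7}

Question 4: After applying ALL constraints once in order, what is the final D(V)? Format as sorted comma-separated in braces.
Answer: {4,5}

Derivation:
Constraint 1 (Z < V) on D(Z)={3,6,7} D(V)={2,4,5,6,7}: Z {3,6,7}->{3,6}; V {2,4,5,6,7}->{4,5,6,7}
Constraint 2 (V != W) on D(V)={4,5,6,7} D(W)={2,3,4,5,7}: no change
Constraint 3 (V < Z) on D(V)={4,5,6,7} D(Z)={3,6}: V {4,5,6,7}->{4,5}; Z {3,6}->{6}
So after all 3 constraints: D(V) = {4,5}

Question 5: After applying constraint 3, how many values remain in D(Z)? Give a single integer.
Constraint 1 (Z < V) on D(Z)={3,6,7} D(V)={2,4,5,6,7}: Z {3,6,7}->{3,6}; V {2,4,5,6,7}->{4,5,6,7}
Constraint 2 (V != W) on D(V)={4,5,6,7} D(W)={2,3,4,5,7}: no change
Constraint 3 (V < Z) on D(V)={4,5,6,7} D(Z)={3,6}: V {4,5,6,7}->{4,5}; Z {3,6}->{6}
So after constraint 3: D(Z)={6}, size = 1

Answer: 1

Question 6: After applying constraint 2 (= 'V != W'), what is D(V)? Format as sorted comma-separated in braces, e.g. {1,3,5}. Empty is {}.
Answer: {4,5,6,7}

Derivation:
Constraint 1 (Z < V) on D(Z)={3,6,7} D(V)={2,4,5,6,7}: Z {3,6,7}->{3,6}; V {2,4,5,6,7}->{4,5,6,7}
Constraint 2 (V != W) on D(V)={4,5,6,7} D(W)={2,3,4,5,7}: no change
So after constraint 2: D(V) = {4,5,6,7}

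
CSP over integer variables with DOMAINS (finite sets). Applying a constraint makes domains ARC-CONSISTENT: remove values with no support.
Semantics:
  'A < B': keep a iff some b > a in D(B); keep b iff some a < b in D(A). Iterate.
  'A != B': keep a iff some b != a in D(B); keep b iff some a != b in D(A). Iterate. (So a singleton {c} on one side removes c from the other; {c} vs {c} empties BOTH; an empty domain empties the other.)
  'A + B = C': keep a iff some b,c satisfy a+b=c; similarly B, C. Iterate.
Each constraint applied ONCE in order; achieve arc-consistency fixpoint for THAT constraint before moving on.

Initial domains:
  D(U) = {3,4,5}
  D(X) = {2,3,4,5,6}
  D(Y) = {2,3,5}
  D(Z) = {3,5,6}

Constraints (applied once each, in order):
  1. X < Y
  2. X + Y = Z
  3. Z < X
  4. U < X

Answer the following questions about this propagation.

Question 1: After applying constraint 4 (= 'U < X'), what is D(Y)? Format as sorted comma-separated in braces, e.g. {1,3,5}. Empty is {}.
Constraint 1 (X < Y) on D(X)={2,3,4,5,6} D(Y)={2,3,5}: X {2,3,4,5,6}->{2,3,4}; Y {2,3,5}->{3,5}
Constraint 2 (X + Y = Z) on D(X)={2,3,4} D(Y)={3,5} D(Z)={3,5,6}: X {2,3,4}->{2,3}; Y {3,5}->{3}; Z {3,5,6}->{5,6}
Constraint 3 (Z < X) on D(Z)={5,6} D(X)={2,3}: Z {5,6}->{}; X {2,3}->{}
Constraint 4 (U < X) on D(U)={3,4,5} D(X)={}: U {3,4,5}->{}
So after constraint 4: D(Y) = {3}

Answer: {3}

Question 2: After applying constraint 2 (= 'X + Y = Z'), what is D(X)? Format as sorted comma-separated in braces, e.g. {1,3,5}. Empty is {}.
Constraint 1 (X < Y) on D(X)={2,3,4,5,6} D(Y)={2,3,5}: X {2,3,4,5,6}->{2,3,4}; Y {2,3,5}->{3,5}
Constraint 2 (X + Y = Z) on D(X)={2,3,4} D(Y)={3,5} D(Z)={3,5,6}: X {2,3,4}->{2,3}; Y {3,5}->{3}; Z {3,5,6}->{5,6}
So after constraint 2: D(X) = {2,3}

Answer: {2,3}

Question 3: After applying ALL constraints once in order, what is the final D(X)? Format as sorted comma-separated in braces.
Answer: {}

Derivation:
Constraint 1 (X < Y) on D(X)={2,3,4,5,6} D(Y)={2,3,5}: X {2,3,4,5,6}->{2,3,4}; Y {2,3,5}->{3,5}
Constraint 2 (X + Y = Z) on D(X)={2,3,4} D(Y)={3,5} D(Z)={3,5,6}: X {2,3,4}->{2,3}; Y {3,5}->{3}; Z {3,5,6}->{5,6}
Constraint 3 (Z < X) on D(Z)={5,6} D(X)={2,3}: Z {5,6}->{}; X {2,3}->{}
Constraint 4 (U < X) on D(U)={3,4,5} D(X)={}: U {3,4,5}->{}
So after all 4 constraints: D(X) = {}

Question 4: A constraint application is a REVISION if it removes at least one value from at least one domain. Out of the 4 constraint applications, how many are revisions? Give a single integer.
Constraint 1 (X < Y) on D(X)={2,3,4,5,6} D(Y)={2,3,5}: X {2,3,4,5,6}->{2,3,4}; Y {2,3,5}->{3,5} => REVISION
Constraint 2 (X + Y = Z) on D(X)={2,3,4} D(Y)={3,5} D(Z)={3,5,6}: X {2,3,4}->{2,3}; Y {3,5}->{3}; Z {3,5,6}->{5,6} => REVISION
Constraint 3 (Z < X) on D(Z)={5,6} D(X)={2,3}: Z {5,6}->{}; X {2,3}->{} => REVISION
Constraint 4 (U < X) on D(U)={3,4,5} D(X)={}: U {3,4,5}->{} => REVISION
Total revisions = 4

Answer: 4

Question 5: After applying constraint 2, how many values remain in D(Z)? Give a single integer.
Constraint 1 (X < Y) on D(X)={2,3,4,5,6} D(Y)={2,3,5}: X {2,3,4,5,6}->{2,3,4}; Y {2,3,5}->{3,5}
Constraint 2 (X + Y = Z) on D(X)={2,3,4} D(Y)={3,5} D(Z)={3,5,6}: X {2,3,4}->{2,3}; Y {3,5}->{3}; Z {3,5,6}->{5,6}
So after constraint 2: D(Z)={5,6}, size = 2

Answer: 2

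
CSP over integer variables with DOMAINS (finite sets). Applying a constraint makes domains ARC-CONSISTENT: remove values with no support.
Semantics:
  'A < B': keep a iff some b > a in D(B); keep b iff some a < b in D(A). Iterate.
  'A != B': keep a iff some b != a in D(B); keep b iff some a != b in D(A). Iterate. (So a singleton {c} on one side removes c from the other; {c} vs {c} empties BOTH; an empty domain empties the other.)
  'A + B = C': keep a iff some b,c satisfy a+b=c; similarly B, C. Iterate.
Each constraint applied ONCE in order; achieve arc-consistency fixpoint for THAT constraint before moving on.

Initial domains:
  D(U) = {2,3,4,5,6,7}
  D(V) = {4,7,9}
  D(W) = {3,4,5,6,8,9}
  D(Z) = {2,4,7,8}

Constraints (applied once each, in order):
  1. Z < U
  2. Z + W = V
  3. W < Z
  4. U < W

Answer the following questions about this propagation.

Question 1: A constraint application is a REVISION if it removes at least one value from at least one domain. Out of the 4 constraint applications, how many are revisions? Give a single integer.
Answer: 4

Derivation:
Constraint 1 (Z < U) on D(Z)={2,4,7,8} D(U)={2,3,4,5,6,7}: Z {2,4,7,8}->{2,4}; U {2,3,4,5,6,7}->{3,4,5,6,7} => REVISION
Constraint 2 (Z + W = V) on D(Z)={2,4} D(W)={3,4,5,6,8,9} D(V)={4,7,9}: W {3,4,5,6,8,9}->{3,5}; V {4,7,9}->{7,9} => REVISION
Constraint 3 (W < Z) on D(W)={3,5} D(Z)={2,4}: W {3,5}->{3}; Z {2,4}->{4} => REVISION
Constraint 4 (U < W) on D(U)={3,4,5,6,7} D(W)={3}: U {3,4,5,6,7}->{}; W {3}->{} => REVISION
Total revisions = 4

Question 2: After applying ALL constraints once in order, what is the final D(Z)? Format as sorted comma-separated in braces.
Answer: {4}

Derivation:
Constraint 1 (Z < U) on D(Z)={2,4,7,8} D(U)={2,3,4,5,6,7}: Z {2,4,7,8}->{2,4}; U {2,3,4,5,6,7}->{3,4,5,6,7}
Constraint 2 (Z + W = V) on D(Z)={2,4} D(W)={3,4,5,6,8,9} D(V)={4,7,9}: W {3,4,5,6,8,9}->{3,5}; V {4,7,9}->{7,9}
Constraint 3 (W < Z) on D(W)={3,5} D(Z)={2,4}: W {3,5}->{3}; Z {2,4}->{4}
Constraint 4 (U < W) on D(U)={3,4,5,6,7} D(W)={3}: U {3,4,5,6,7}->{}; W {3}->{}
So after all 4 constraints: D(Z) = {4}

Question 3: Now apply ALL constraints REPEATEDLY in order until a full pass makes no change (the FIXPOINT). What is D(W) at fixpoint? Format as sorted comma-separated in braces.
pass 0 (initial): D(W)={3,4,5,6,8,9}
pass 1: U {2,3,4,5,6,7}->{}; V {4,7,9}->{7,9}; W {3,4,5,6,8,9}->{}; Z {2,4,7,8}->{4}
pass 2: V {7,9}->{}; Z {4}->{}
pass 3: no change
Fixpoint after 3 passes: D(W) = {}

Answer: {}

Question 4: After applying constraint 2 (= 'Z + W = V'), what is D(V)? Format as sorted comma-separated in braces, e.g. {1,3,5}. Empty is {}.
Constraint 1 (Z < U) on D(Z)={2,4,7,8} D(U)={2,3,4,5,6,7}: Z {2,4,7,8}->{2,4}; U {2,3,4,5,6,7}->{3,4,5,6,7}
Constraint 2 (Z + W = V) on D(Z)={2,4} D(W)={3,4,5,6,8,9} D(V)={4,7,9}: W {3,4,5,6,8,9}->{3,5}; V {4,7,9}->{7,9}
So after constraint 2: D(V) = {7,9}

Answer: {7,9}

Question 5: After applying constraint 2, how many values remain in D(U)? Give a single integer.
Answer: 5

Derivation:
Constraint 1 (Z < U) on D(Z)={2,4,7,8} D(U)={2,3,4,5,6,7}: Z {2,4,7,8}->{2,4}; U {2,3,4,5,6,7}->{3,4,5,6,7}
Constraint 2 (Z + W = V) on D(Z)={2,4} D(W)={3,4,5,6,8,9} D(V)={4,7,9}: W {3,4,5,6,8,9}->{3,5}; V {4,7,9}->{7,9}
So after constraint 2: D(U)={3,4,5,6,7}, size = 5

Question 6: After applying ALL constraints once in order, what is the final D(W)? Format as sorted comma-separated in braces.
Constraint 1 (Z < U) on D(Z)={2,4,7,8} D(U)={2,3,4,5,6,7}: Z {2,4,7,8}->{2,4}; U {2,3,4,5,6,7}->{3,4,5,6,7}
Constraint 2 (Z + W = V) on D(Z)={2,4} D(W)={3,4,5,6,8,9} D(V)={4,7,9}: W {3,4,5,6,8,9}->{3,5}; V {4,7,9}->{7,9}
Constraint 3 (W < Z) on D(W)={3,5} D(Z)={2,4}: W {3,5}->{3}; Z {2,4}->{4}
Constraint 4 (U < W) on D(U)={3,4,5,6,7} D(W)={3}: U {3,4,5,6,7}->{}; W {3}->{}
So after all 4 constraints: D(W) = {}

Answer: {}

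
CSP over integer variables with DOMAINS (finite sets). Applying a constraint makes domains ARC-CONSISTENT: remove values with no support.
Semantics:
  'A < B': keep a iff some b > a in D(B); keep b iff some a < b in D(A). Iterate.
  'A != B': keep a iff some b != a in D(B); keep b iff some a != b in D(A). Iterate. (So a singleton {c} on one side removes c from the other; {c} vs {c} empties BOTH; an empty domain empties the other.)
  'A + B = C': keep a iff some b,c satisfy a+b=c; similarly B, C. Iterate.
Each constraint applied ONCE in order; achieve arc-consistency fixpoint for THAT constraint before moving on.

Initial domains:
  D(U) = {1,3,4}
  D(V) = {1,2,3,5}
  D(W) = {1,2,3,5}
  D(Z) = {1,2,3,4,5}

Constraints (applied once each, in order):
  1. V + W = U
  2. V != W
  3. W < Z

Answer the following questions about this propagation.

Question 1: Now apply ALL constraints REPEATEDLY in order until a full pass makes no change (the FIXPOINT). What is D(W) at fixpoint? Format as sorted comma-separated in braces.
Answer: {1,2,3}

Derivation:
pass 0 (initial): D(W)={1,2,3,5}
pass 1: U {1,3,4}->{3,4}; V {1,2,3,5}->{1,2,3}; W {1,2,3,5}->{1,2,3}; Z {1,2,3,4,5}->{2,3,4,5}
pass 2: no change
Fixpoint after 2 passes: D(W) = {1,2,3}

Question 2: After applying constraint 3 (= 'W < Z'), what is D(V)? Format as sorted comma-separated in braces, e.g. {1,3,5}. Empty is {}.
Constraint 1 (V + W = U) on D(V)={1,2,3,5} D(W)={1,2,3,5} D(U)={1,3,4}: V {1,2,3,5}->{1,2,3}; W {1,2,3,5}->{1,2,3}; U {1,3,4}->{3,4}
Constraint 2 (V != W) on D(V)={1,2,3} D(W)={1,2,3}: no change
Constraint 3 (W < Z) on D(W)={1,2,3} D(Z)={1,2,3,4,5}: Z {1,2,3,4,5}->{2,3,4,5}
So after constraint 3: D(V) = {1,2,3}

Answer: {1,2,3}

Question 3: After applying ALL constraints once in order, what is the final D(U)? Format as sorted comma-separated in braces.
Answer: {3,4}

Derivation:
Constraint 1 (V + W = U) on D(V)={1,2,3,5} D(W)={1,2,3,5} D(U)={1,3,4}: V {1,2,3,5}->{1,2,3}; W {1,2,3,5}->{1,2,3}; U {1,3,4}->{3,4}
Constraint 2 (V != W) on D(V)={1,2,3} D(W)={1,2,3}: no change
Constraint 3 (W < Z) on D(W)={1,2,3} D(Z)={1,2,3,4,5}: Z {1,2,3,4,5}->{2,3,4,5}
So after all 3 constraints: D(U) = {3,4}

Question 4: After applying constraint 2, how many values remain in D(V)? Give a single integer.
Constraint 1 (V + W = U) on D(V)={1,2,3,5} D(W)={1,2,3,5} D(U)={1,3,4}: V {1,2,3,5}->{1,2,3}; W {1,2,3,5}->{1,2,3}; U {1,3,4}->{3,4}
Constraint 2 (V != W) on D(V)={1,2,3} D(W)={1,2,3}: no change
So after constraint 2: D(V)={1,2,3}, size = 3

Answer: 3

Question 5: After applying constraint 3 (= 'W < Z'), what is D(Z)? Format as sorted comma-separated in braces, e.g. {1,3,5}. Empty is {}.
Constraint 1 (V + W = U) on D(V)={1,2,3,5} D(W)={1,2,3,5} D(U)={1,3,4}: V {1,2,3,5}->{1,2,3}; W {1,2,3,5}->{1,2,3}; U {1,3,4}->{3,4}
Constraint 2 (V != W) on D(V)={1,2,3} D(W)={1,2,3}: no change
Constraint 3 (W < Z) on D(W)={1,2,3} D(Z)={1,2,3,4,5}: Z {1,2,3,4,5}->{2,3,4,5}
So after constraint 3: D(Z) = {2,3,4,5}

Answer: {2,3,4,5}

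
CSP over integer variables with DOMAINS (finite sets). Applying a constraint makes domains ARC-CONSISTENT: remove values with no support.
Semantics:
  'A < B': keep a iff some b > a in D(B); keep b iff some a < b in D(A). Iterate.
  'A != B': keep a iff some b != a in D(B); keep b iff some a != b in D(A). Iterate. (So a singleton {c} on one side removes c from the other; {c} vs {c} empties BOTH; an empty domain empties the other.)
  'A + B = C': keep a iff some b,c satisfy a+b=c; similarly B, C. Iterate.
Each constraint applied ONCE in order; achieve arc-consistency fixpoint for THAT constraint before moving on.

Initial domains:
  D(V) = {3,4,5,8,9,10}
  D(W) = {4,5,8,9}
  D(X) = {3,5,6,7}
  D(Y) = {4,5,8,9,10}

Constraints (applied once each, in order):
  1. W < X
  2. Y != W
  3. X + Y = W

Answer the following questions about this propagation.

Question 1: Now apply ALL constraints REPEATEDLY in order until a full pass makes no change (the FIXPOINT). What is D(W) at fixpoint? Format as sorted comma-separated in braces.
pass 0 (initial): D(W)={4,5,8,9}
pass 1: W {4,5,8,9}->{}; X {3,5,6,7}->{}; Y {4,5,8,9,10}->{}
pass 2: no change
Fixpoint after 2 passes: D(W) = {}

Answer: {}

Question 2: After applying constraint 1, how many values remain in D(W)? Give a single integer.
Constraint 1 (W < X) on D(W)={4,5,8,9} D(X)={3,5,6,7}: W {4,5,8,9}->{4,5}; X {3,5,6,7}->{5,6,7}
So after constraint 1: D(W)={4,5}, size = 2

Answer: 2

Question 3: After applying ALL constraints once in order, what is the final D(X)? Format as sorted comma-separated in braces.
Answer: {}

Derivation:
Constraint 1 (W < X) on D(W)={4,5,8,9} D(X)={3,5,6,7}: W {4,5,8,9}->{4,5}; X {3,5,6,7}->{5,6,7}
Constraint 2 (Y != W) on D(Y)={4,5,8,9,10} D(W)={4,5}: no change
Constraint 3 (X + Y = W) on D(X)={5,6,7} D(Y)={4,5,8,9,10} D(W)={4,5}: X {5,6,7}->{}; Y {4,5,8,9,10}->{}; W {4,5}->{}
So after all 3 constraints: D(X) = {}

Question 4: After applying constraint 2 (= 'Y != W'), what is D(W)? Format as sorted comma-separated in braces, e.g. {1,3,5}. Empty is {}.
Answer: {4,5}

Derivation:
Constraint 1 (W < X) on D(W)={4,5,8,9} D(X)={3,5,6,7}: W {4,5,8,9}->{4,5}; X {3,5,6,7}->{5,6,7}
Constraint 2 (Y != W) on D(Y)={4,5,8,9,10} D(W)={4,5}: no change
So after constraint 2: D(W) = {4,5}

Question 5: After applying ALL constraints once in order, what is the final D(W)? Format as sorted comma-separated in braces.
Answer: {}

Derivation:
Constraint 1 (W < X) on D(W)={4,5,8,9} D(X)={3,5,6,7}: W {4,5,8,9}->{4,5}; X {3,5,6,7}->{5,6,7}
Constraint 2 (Y != W) on D(Y)={4,5,8,9,10} D(W)={4,5}: no change
Constraint 3 (X + Y = W) on D(X)={5,6,7} D(Y)={4,5,8,9,10} D(W)={4,5}: X {5,6,7}->{}; Y {4,5,8,9,10}->{}; W {4,5}->{}
So after all 3 constraints: D(W) = {}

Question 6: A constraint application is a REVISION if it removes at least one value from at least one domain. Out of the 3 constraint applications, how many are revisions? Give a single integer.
Answer: 2

Derivation:
Constraint 1 (W < X) on D(W)={4,5,8,9} D(X)={3,5,6,7}: W {4,5,8,9}->{4,5}; X {3,5,6,7}->{5,6,7} => REVISION
Constraint 2 (Y != W) on D(Y)={4,5,8,9,10} D(W)={4,5}: no change => not a revision
Constraint 3 (X + Y = W) on D(X)={5,6,7} D(Y)={4,5,8,9,10} D(W)={4,5}: X {5,6,7}->{}; Y {4,5,8,9,10}->{}; W {4,5}->{} => REVISION
Total revisions = 2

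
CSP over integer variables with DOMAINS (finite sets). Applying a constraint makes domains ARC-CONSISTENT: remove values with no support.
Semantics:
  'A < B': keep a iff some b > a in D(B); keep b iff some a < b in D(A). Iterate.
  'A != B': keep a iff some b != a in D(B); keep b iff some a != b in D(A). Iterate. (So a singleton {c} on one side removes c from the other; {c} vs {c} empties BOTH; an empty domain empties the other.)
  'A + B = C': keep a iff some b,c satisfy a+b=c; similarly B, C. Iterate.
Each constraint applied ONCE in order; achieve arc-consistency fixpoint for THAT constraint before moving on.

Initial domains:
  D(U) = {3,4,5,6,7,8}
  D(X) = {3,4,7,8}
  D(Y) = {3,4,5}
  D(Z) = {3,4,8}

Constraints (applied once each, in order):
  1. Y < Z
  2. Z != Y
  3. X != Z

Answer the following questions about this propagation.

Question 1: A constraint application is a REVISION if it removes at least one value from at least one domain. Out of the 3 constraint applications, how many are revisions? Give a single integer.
Answer: 1

Derivation:
Constraint 1 (Y < Z) on D(Y)={3,4,5} D(Z)={3,4,8}: Z {3,4,8}->{4,8} => REVISION
Constraint 2 (Z != Y) on D(Z)={4,8} D(Y)={3,4,5}: no change => not a revision
Constraint 3 (X != Z) on D(X)={3,4,7,8} D(Z)={4,8}: no change => not a revision
Total revisions = 1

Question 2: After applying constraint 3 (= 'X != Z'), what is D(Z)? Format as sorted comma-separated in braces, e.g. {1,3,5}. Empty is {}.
Constraint 1 (Y < Z) on D(Y)={3,4,5} D(Z)={3,4,8}: Z {3,4,8}->{4,8}
Constraint 2 (Z != Y) on D(Z)={4,8} D(Y)={3,4,5}: no change
Constraint 3 (X != Z) on D(X)={3,4,7,8} D(Z)={4,8}: no change
So after constraint 3: D(Z) = {4,8}

Answer: {4,8}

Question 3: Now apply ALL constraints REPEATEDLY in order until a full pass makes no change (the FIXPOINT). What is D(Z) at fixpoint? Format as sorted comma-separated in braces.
pass 0 (initial): D(Z)={3,4,8}
pass 1: Z {3,4,8}->{4,8}
pass 2: no change
Fixpoint after 2 passes: D(Z) = {4,8}

Answer: {4,8}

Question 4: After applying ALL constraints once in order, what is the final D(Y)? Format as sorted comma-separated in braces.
Constraint 1 (Y < Z) on D(Y)={3,4,5} D(Z)={3,4,8}: Z {3,4,8}->{4,8}
Constraint 2 (Z != Y) on D(Z)={4,8} D(Y)={3,4,5}: no change
Constraint 3 (X != Z) on D(X)={3,4,7,8} D(Z)={4,8}: no change
So after all 3 constraints: D(Y) = {3,4,5}

Answer: {3,4,5}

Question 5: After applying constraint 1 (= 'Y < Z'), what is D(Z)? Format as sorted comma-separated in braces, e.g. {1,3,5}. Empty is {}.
Constraint 1 (Y < Z) on D(Y)={3,4,5} D(Z)={3,4,8}: Z {3,4,8}->{4,8}
So after constraint 1: D(Z) = {4,8}

Answer: {4,8}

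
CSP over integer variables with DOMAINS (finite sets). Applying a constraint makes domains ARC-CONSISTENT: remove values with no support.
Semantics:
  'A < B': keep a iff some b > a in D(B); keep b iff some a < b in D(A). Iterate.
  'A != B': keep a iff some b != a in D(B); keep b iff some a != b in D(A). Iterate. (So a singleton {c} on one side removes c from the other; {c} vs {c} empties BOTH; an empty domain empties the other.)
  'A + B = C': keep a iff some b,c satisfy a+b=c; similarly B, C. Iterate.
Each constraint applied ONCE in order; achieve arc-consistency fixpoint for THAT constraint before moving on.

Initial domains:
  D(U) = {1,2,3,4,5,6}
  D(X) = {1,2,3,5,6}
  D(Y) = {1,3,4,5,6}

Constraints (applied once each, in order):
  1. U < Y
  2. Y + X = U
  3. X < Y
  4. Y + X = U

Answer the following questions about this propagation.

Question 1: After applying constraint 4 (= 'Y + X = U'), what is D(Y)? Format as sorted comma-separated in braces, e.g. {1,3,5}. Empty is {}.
Answer: {3,4}

Derivation:
Constraint 1 (U < Y) on D(U)={1,2,3,4,5,6} D(Y)={1,3,4,5,6}: U {1,2,3,4,5,6}->{1,2,3,4,5}; Y {1,3,4,5,6}->{3,4,5,6}
Constraint 2 (Y + X = U) on D(Y)={3,4,5,6} D(X)={1,2,3,5,6} D(U)={1,2,3,4,5}: Y {3,4,5,6}->{3,4}; X {1,2,3,5,6}->{1,2}; U {1,2,3,4,5}->{4,5}
Constraint 3 (X < Y) on D(X)={1,2} D(Y)={3,4}: no change
Constraint 4 (Y + X = U) on D(Y)={3,4} D(X)={1,2} D(U)={4,5}: no change
So after constraint 4: D(Y) = {3,4}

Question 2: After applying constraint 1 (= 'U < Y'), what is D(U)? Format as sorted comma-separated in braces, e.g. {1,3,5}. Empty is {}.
Answer: {1,2,3,4,5}

Derivation:
Constraint 1 (U < Y) on D(U)={1,2,3,4,5,6} D(Y)={1,3,4,5,6}: U {1,2,3,4,5,6}->{1,2,3,4,5}; Y {1,3,4,5,6}->{3,4,5,6}
So after constraint 1: D(U) = {1,2,3,4,5}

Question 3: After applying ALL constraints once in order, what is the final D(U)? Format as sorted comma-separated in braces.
Constraint 1 (U < Y) on D(U)={1,2,3,4,5,6} D(Y)={1,3,4,5,6}: U {1,2,3,4,5,6}->{1,2,3,4,5}; Y {1,3,4,5,6}->{3,4,5,6}
Constraint 2 (Y + X = U) on D(Y)={3,4,5,6} D(X)={1,2,3,5,6} D(U)={1,2,3,4,5}: Y {3,4,5,6}->{3,4}; X {1,2,3,5,6}->{1,2}; U {1,2,3,4,5}->{4,5}
Constraint 3 (X < Y) on D(X)={1,2} D(Y)={3,4}: no change
Constraint 4 (Y + X = U) on D(Y)={3,4} D(X)={1,2} D(U)={4,5}: no change
So after all 4 constraints: D(U) = {4,5}

Answer: {4,5}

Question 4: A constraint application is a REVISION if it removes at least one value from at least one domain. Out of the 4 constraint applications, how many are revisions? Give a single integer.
Answer: 2

Derivation:
Constraint 1 (U < Y) on D(U)={1,2,3,4,5,6} D(Y)={1,3,4,5,6}: U {1,2,3,4,5,6}->{1,2,3,4,5}; Y {1,3,4,5,6}->{3,4,5,6} => REVISION
Constraint 2 (Y + X = U) on D(Y)={3,4,5,6} D(X)={1,2,3,5,6} D(U)={1,2,3,4,5}: Y {3,4,5,6}->{3,4}; X {1,2,3,5,6}->{1,2}; U {1,2,3,4,5}->{4,5} => REVISION
Constraint 3 (X < Y) on D(X)={1,2} D(Y)={3,4}: no change => not a revision
Constraint 4 (Y + X = U) on D(Y)={3,4} D(X)={1,2} D(U)={4,5}: no change => not a revision
Total revisions = 2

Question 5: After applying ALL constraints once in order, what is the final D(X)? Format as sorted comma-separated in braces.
Constraint 1 (U < Y) on D(U)={1,2,3,4,5,6} D(Y)={1,3,4,5,6}: U {1,2,3,4,5,6}->{1,2,3,4,5}; Y {1,3,4,5,6}->{3,4,5,6}
Constraint 2 (Y + X = U) on D(Y)={3,4,5,6} D(X)={1,2,3,5,6} D(U)={1,2,3,4,5}: Y {3,4,5,6}->{3,4}; X {1,2,3,5,6}->{1,2}; U {1,2,3,4,5}->{4,5}
Constraint 3 (X < Y) on D(X)={1,2} D(Y)={3,4}: no change
Constraint 4 (Y + X = U) on D(Y)={3,4} D(X)={1,2} D(U)={4,5}: no change
So after all 4 constraints: D(X) = {1,2}

Answer: {1,2}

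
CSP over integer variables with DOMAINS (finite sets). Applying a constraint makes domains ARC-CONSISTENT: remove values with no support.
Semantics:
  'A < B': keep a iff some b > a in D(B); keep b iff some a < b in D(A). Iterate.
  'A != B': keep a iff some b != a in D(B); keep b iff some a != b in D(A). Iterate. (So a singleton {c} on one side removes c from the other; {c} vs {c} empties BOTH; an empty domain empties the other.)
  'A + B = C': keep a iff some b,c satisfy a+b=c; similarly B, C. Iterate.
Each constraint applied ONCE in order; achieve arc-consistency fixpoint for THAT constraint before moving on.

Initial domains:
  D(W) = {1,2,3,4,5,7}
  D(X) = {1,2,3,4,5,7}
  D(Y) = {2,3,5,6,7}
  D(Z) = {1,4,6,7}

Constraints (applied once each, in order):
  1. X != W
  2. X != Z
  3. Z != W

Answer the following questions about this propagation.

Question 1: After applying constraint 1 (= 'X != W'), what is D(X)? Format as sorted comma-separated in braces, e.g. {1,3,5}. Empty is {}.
Answer: {1,2,3,4,5,7}

Derivation:
Constraint 1 (X != W) on D(X)={1,2,3,4,5,7} D(W)={1,2,3,4,5,7}: no change
So after constraint 1: D(X) = {1,2,3,4,5,7}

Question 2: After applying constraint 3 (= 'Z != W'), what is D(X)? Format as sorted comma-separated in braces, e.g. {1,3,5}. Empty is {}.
Answer: {1,2,3,4,5,7}

Derivation:
Constraint 1 (X != W) on D(X)={1,2,3,4,5,7} D(W)={1,2,3,4,5,7}: no change
Constraint 2 (X != Z) on D(X)={1,2,3,4,5,7} D(Z)={1,4,6,7}: no change
Constraint 3 (Z != W) on D(Z)={1,4,6,7} D(W)={1,2,3,4,5,7}: no change
So after constraint 3: D(X) = {1,2,3,4,5,7}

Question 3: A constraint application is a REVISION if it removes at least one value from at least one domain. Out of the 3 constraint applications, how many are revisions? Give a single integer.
Constraint 1 (X != W) on D(X)={1,2,3,4,5,7} D(W)={1,2,3,4,5,7}: no change => not a revision
Constraint 2 (X != Z) on D(X)={1,2,3,4,5,7} D(Z)={1,4,6,7}: no change => not a revision
Constraint 3 (Z != W) on D(Z)={1,4,6,7} D(W)={1,2,3,4,5,7}: no change => not a revision
Total revisions = 0

Answer: 0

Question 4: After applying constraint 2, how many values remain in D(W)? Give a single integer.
Constraint 1 (X != W) on D(X)={1,2,3,4,5,7} D(W)={1,2,3,4,5,7}: no change
Constraint 2 (X != Z) on D(X)={1,2,3,4,5,7} D(Z)={1,4,6,7}: no change
So after constraint 2: D(W)={1,2,3,4,5,7}, size = 6

Answer: 6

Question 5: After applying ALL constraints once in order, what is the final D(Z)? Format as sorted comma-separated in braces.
Answer: {1,4,6,7}

Derivation:
Constraint 1 (X != W) on D(X)={1,2,3,4,5,7} D(W)={1,2,3,4,5,7}: no change
Constraint 2 (X != Z) on D(X)={1,2,3,4,5,7} D(Z)={1,4,6,7}: no change
Constraint 3 (Z != W) on D(Z)={1,4,6,7} D(W)={1,2,3,4,5,7}: no change
So after all 3 constraints: D(Z) = {1,4,6,7}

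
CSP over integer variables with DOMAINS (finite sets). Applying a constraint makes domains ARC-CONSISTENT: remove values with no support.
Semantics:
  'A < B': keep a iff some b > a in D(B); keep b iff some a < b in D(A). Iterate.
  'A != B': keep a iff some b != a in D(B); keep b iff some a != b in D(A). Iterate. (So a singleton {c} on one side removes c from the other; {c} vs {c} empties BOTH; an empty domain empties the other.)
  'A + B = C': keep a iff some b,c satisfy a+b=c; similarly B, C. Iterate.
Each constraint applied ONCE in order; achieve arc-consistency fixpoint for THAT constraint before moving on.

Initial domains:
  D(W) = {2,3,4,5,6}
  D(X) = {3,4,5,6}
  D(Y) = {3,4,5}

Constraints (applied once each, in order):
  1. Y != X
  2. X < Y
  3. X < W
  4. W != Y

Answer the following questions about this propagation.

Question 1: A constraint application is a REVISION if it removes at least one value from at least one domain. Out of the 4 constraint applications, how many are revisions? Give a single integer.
Answer: 2

Derivation:
Constraint 1 (Y != X) on D(Y)={3,4,5} D(X)={3,4,5,6}: no change => not a revision
Constraint 2 (X < Y) on D(X)={3,4,5,6} D(Y)={3,4,5}: X {3,4,5,6}->{3,4}; Y {3,4,5}->{4,5} => REVISION
Constraint 3 (X < W) on D(X)={3,4} D(W)={2,3,4,5,6}: W {2,3,4,5,6}->{4,5,6} => REVISION
Constraint 4 (W != Y) on D(W)={4,5,6} D(Y)={4,5}: no change => not a revision
Total revisions = 2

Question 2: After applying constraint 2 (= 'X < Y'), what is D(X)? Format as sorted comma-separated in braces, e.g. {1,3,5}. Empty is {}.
Constraint 1 (Y != X) on D(Y)={3,4,5} D(X)={3,4,5,6}: no change
Constraint 2 (X < Y) on D(X)={3,4,5,6} D(Y)={3,4,5}: X {3,4,5,6}->{3,4}; Y {3,4,5}->{4,5}
So after constraint 2: D(X) = {3,4}

Answer: {3,4}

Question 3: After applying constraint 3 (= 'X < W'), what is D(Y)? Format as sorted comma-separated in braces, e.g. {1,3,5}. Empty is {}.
Constraint 1 (Y != X) on D(Y)={3,4,5} D(X)={3,4,5,6}: no change
Constraint 2 (X < Y) on D(X)={3,4,5,6} D(Y)={3,4,5}: X {3,4,5,6}->{3,4}; Y {3,4,5}->{4,5}
Constraint 3 (X < W) on D(X)={3,4} D(W)={2,3,4,5,6}: W {2,3,4,5,6}->{4,5,6}
So after constraint 3: D(Y) = {4,5}

Answer: {4,5}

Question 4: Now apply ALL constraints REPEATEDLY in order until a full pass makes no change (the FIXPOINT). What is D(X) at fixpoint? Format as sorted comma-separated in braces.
pass 0 (initial): D(X)={3,4,5,6}
pass 1: W {2,3,4,5,6}->{4,5,6}; X {3,4,5,6}->{3,4}; Y {3,4,5}->{4,5}
pass 2: no change
Fixpoint after 2 passes: D(X) = {3,4}

Answer: {3,4}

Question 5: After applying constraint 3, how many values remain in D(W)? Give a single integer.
Answer: 3

Derivation:
Constraint 1 (Y != X) on D(Y)={3,4,5} D(X)={3,4,5,6}: no change
Constraint 2 (X < Y) on D(X)={3,4,5,6} D(Y)={3,4,5}: X {3,4,5,6}->{3,4}; Y {3,4,5}->{4,5}
Constraint 3 (X < W) on D(X)={3,4} D(W)={2,3,4,5,6}: W {2,3,4,5,6}->{4,5,6}
So after constraint 3: D(W)={4,5,6}, size = 3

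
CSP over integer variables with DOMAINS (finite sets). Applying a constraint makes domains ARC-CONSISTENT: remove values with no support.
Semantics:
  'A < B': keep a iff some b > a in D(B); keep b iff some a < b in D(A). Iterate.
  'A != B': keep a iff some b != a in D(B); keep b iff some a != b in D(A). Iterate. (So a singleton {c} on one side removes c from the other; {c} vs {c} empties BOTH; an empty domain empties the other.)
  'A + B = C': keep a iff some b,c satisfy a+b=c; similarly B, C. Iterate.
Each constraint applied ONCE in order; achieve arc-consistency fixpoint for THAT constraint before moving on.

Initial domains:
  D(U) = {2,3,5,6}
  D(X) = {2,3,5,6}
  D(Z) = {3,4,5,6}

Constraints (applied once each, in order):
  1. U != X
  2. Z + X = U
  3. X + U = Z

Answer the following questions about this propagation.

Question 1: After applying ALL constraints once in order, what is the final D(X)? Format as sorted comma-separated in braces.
Constraint 1 (U != X) on D(U)={2,3,5,6} D(X)={2,3,5,6}: no change
Constraint 2 (Z + X = U) on D(Z)={3,4,5,6} D(X)={2,3,5,6} D(U)={2,3,5,6}: Z {3,4,5,6}->{3,4}; X {2,3,5,6}->{2,3}; U {2,3,5,6}->{5,6}
Constraint 3 (X + U = Z) on D(X)={2,3} D(U)={5,6} D(Z)={3,4}: X {2,3}->{}; U {5,6}->{}; Z {3,4}->{}
So after all 3 constraints: D(X) = {}

Answer: {}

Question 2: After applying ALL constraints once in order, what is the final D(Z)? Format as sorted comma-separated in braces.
Constraint 1 (U != X) on D(U)={2,3,5,6} D(X)={2,3,5,6}: no change
Constraint 2 (Z + X = U) on D(Z)={3,4,5,6} D(X)={2,3,5,6} D(U)={2,3,5,6}: Z {3,4,5,6}->{3,4}; X {2,3,5,6}->{2,3}; U {2,3,5,6}->{5,6}
Constraint 3 (X + U = Z) on D(X)={2,3} D(U)={5,6} D(Z)={3,4}: X {2,3}->{}; U {5,6}->{}; Z {3,4}->{}
So after all 3 constraints: D(Z) = {}

Answer: {}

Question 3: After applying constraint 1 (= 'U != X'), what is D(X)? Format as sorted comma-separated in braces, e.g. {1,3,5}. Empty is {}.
Constraint 1 (U != X) on D(U)={2,3,5,6} D(X)={2,3,5,6}: no change
So after constraint 1: D(X) = {2,3,5,6}

Answer: {2,3,5,6}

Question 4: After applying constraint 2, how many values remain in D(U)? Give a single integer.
Constraint 1 (U != X) on D(U)={2,3,5,6} D(X)={2,3,5,6}: no change
Constraint 2 (Z + X = U) on D(Z)={3,4,5,6} D(X)={2,3,5,6} D(U)={2,3,5,6}: Z {3,4,5,6}->{3,4}; X {2,3,5,6}->{2,3}; U {2,3,5,6}->{5,6}
So after constraint 2: D(U)={5,6}, size = 2

Answer: 2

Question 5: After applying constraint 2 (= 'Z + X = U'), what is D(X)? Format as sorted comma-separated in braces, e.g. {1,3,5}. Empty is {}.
Answer: {2,3}

Derivation:
Constraint 1 (U != X) on D(U)={2,3,5,6} D(X)={2,3,5,6}: no change
Constraint 2 (Z + X = U) on D(Z)={3,4,5,6} D(X)={2,3,5,6} D(U)={2,3,5,6}: Z {3,4,5,6}->{3,4}; X {2,3,5,6}->{2,3}; U {2,3,5,6}->{5,6}
So after constraint 2: D(X) = {2,3}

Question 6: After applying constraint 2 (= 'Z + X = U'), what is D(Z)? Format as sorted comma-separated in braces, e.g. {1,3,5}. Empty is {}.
Answer: {3,4}

Derivation:
Constraint 1 (U != X) on D(U)={2,3,5,6} D(X)={2,3,5,6}: no change
Constraint 2 (Z + X = U) on D(Z)={3,4,5,6} D(X)={2,3,5,6} D(U)={2,3,5,6}: Z {3,4,5,6}->{3,4}; X {2,3,5,6}->{2,3}; U {2,3,5,6}->{5,6}
So after constraint 2: D(Z) = {3,4}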